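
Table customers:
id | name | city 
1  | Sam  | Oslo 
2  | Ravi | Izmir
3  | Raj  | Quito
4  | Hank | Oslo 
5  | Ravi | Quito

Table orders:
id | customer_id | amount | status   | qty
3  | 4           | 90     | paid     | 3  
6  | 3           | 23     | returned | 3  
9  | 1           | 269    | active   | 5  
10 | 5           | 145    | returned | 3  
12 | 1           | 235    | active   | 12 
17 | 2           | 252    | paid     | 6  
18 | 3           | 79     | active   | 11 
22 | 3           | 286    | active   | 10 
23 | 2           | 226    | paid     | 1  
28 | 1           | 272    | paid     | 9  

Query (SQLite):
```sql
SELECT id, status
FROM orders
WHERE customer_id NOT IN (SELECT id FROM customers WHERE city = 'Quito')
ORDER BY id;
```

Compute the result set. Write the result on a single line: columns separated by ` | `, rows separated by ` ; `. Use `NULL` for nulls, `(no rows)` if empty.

Inner query: customers.id where city = 'Quito'.
Outer: keep orders rows whose customer_id is not in that set.
Inner query → {3, 5}

3 | paid ; 9 | active ; 12 | active ; 17 | paid ; 23 | paid ; 28 | paid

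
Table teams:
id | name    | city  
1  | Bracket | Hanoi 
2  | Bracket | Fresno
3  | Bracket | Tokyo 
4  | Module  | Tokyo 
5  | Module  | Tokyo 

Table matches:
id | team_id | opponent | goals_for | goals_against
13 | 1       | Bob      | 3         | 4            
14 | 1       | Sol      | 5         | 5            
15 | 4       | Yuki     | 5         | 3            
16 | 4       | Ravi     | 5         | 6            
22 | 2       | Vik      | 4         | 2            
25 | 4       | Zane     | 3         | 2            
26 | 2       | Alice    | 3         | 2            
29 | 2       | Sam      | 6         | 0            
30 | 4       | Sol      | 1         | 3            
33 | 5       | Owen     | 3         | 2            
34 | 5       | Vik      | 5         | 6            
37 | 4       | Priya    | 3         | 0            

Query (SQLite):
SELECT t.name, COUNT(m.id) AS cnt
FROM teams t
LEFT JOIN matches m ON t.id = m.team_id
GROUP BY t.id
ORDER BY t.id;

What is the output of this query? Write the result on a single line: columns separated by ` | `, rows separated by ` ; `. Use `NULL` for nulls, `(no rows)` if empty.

Bracket | 2 ; Bracket | 3 ; Bracket | 0 ; Module | 5 ; Module | 2

LEFT JOIN keeps every teams row; unmatched ones get NULL for matches columns.
Group by teams.id and compute COUNT(m.id). COUNT(col) of an all-NULL group is 0.
  1: ids {13, 14} → COUNT(m.id)=2
  2: ids {22, 26, 29} → COUNT(m.id)=3
  3: ids {—} → COUNT(m.id)=0
  4: ids {15, 16, 25, 30, 37} → COUNT(m.id)=5
  5: ids {33, 34} → COUNT(m.id)=2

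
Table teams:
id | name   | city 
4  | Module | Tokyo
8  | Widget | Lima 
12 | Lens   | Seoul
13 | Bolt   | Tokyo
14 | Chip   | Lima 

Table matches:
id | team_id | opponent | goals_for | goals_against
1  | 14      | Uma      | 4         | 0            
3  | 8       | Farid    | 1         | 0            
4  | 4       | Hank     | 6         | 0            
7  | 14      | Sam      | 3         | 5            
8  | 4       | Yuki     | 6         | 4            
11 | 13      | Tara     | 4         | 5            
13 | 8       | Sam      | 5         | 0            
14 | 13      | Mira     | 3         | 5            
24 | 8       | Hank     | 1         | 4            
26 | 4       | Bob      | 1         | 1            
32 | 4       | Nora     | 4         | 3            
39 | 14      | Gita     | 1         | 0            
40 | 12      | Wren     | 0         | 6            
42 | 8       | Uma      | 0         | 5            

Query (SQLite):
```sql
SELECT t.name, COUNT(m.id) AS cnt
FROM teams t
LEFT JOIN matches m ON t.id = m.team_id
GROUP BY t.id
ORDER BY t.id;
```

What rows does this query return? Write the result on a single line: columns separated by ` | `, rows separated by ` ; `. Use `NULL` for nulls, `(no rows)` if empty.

LEFT JOIN keeps every teams row; unmatched ones get NULL for matches columns.
Group by teams.id and compute COUNT(m.id). COUNT(col) of an all-NULL group is 0.
  4: ids {4, 8, 26, 32} → COUNT(m.id)=4
  8: ids {3, 13, 24, 42} → COUNT(m.id)=4
  12: ids {40} → COUNT(m.id)=1
  13: ids {11, 14} → COUNT(m.id)=2
  14: ids {1, 7, 39} → COUNT(m.id)=3

Module | 4 ; Widget | 4 ; Lens | 1 ; Bolt | 2 ; Chip | 3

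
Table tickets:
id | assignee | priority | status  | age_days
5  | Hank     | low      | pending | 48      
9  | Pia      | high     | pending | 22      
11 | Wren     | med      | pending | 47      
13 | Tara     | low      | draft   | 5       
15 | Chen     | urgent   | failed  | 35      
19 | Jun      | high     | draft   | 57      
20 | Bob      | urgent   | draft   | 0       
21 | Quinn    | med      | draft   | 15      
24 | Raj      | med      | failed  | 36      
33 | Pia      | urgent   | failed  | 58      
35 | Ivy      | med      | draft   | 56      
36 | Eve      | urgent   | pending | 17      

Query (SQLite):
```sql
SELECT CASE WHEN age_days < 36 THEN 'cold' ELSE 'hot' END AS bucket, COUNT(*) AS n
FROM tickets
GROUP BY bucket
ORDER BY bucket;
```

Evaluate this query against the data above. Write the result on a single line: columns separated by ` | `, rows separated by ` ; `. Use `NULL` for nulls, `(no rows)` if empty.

cold | 6 ; hot | 6

Bucket rows by age_days < 36 → 'cold' else 'hot'; count each bucket.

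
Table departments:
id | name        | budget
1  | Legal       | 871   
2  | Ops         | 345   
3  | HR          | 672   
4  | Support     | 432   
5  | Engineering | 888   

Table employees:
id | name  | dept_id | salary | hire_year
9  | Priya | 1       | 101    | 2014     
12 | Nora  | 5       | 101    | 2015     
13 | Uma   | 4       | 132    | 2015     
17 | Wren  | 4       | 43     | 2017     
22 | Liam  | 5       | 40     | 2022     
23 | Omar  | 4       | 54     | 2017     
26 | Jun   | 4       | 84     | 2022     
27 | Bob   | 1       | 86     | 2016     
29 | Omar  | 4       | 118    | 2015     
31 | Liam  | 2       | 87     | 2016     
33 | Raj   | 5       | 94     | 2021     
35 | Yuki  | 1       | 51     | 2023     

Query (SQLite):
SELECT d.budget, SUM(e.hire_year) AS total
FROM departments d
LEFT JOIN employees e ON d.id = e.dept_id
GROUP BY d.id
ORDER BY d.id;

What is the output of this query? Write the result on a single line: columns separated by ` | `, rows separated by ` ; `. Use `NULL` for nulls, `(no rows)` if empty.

LEFT JOIN keeps every departments row; unmatched ones get NULL for employees columns.
Group by departments.id and compute SUM(e.hire_year). SUM over an all-NULL group is NULL.
  1: ids {9, 27, 35} → SUM(e.hire_year)=6053
  2: ids {31} → SUM(e.hire_year)=2016
  3: ids {—} → SUM(e.hire_year)=NULL
  4: ids {13, 17, 23, 26, 29} → SUM(e.hire_year)=10086
  5: ids {12, 22, 33} → SUM(e.hire_year)=6058

871 | 6053 ; 345 | 2016 ; 672 | NULL ; 432 | 10086 ; 888 | 6058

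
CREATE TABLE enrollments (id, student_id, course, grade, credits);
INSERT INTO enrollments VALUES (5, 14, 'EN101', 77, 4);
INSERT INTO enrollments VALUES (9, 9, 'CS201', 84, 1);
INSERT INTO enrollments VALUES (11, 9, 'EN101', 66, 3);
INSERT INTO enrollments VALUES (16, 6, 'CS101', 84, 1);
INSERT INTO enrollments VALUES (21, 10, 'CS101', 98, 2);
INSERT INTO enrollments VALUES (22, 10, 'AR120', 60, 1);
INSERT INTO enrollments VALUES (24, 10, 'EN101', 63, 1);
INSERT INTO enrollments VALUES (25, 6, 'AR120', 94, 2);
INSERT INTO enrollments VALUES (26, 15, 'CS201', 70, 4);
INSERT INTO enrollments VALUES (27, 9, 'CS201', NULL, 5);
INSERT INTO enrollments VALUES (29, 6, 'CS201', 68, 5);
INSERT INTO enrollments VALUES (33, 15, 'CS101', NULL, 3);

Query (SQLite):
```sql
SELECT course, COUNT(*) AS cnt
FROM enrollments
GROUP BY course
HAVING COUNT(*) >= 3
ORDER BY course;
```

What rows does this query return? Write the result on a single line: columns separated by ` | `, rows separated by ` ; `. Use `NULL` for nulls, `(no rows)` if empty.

Partition enrollments by course; compute COUNT(*) within each group.
HAVING: keep groups with count ≥ 3.
  AR120: ids {22, 25} → COUNT(*)=2
  CS101: ids {16, 21, 33} → COUNT(*)=3
  CS201: ids {9, 26, 27, 29} → COUNT(*)=4
  EN101: ids {5, 11, 24} → COUNT(*)=3

CS101 | 3 ; CS201 | 4 ; EN101 | 3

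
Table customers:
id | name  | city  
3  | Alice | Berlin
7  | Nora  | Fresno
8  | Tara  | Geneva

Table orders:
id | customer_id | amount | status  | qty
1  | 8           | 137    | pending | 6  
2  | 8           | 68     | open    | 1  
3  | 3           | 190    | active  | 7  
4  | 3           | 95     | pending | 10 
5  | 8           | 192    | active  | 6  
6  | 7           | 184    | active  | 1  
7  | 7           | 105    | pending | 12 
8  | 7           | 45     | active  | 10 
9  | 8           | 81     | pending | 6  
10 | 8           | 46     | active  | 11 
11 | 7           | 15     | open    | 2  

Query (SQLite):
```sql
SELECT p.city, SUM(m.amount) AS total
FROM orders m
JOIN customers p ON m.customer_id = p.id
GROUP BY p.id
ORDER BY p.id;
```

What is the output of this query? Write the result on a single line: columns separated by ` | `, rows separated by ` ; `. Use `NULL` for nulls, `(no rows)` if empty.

Join each orders row to its customers via customer_id.
Group joined rows by customers.id; compute SUM(m.amount) per group.
  3: ids {3, 4} → SUM(m.amount)=285
  7: ids {6, 7, 8, 11} → SUM(m.amount)=349
  8: ids {1, 2, 5, 9, 10} → SUM(m.amount)=524

Berlin | 285 ; Fresno | 349 ; Geneva | 524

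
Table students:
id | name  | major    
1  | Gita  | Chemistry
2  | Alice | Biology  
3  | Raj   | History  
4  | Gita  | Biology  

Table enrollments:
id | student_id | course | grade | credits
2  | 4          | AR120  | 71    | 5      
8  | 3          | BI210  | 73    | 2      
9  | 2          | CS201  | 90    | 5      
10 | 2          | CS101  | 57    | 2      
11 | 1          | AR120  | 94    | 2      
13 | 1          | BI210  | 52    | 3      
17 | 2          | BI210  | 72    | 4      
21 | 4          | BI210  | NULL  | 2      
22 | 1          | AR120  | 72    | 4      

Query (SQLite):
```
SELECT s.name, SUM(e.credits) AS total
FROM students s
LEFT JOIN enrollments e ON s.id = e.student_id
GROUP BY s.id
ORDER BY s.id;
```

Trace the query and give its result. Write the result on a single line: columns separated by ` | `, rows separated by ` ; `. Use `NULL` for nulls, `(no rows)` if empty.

Gita | 9 ; Alice | 11 ; Raj | 2 ; Gita | 7

LEFT JOIN keeps every students row; unmatched ones get NULL for enrollments columns.
Group by students.id and compute SUM(e.credits). SUM over an all-NULL group is NULL.
  1: ids {11, 13, 22} → SUM(e.credits)=9
  2: ids {9, 10, 17} → SUM(e.credits)=11
  3: ids {8} → SUM(e.credits)=2
  4: ids {2, 21} → SUM(e.credits)=7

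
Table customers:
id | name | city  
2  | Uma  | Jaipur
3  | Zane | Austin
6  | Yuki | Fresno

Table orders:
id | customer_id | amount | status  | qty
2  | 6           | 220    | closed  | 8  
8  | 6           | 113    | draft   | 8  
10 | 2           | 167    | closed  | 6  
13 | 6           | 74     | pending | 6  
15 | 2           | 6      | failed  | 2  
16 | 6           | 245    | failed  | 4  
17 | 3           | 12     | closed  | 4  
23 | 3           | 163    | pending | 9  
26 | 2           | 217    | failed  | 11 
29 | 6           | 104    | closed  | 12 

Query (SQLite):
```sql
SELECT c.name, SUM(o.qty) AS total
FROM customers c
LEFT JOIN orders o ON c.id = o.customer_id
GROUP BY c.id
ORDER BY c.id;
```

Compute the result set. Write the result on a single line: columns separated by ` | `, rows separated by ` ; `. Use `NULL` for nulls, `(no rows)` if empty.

Uma | 19 ; Zane | 13 ; Yuki | 38

LEFT JOIN keeps every customers row; unmatched ones get NULL for orders columns.
Group by customers.id and compute SUM(o.qty). SUM over an all-NULL group is NULL.
  2: ids {10, 15, 26} → SUM(o.qty)=19
  3: ids {17, 23} → SUM(o.qty)=13
  6: ids {2, 8, 13, 16, 29} → SUM(o.qty)=38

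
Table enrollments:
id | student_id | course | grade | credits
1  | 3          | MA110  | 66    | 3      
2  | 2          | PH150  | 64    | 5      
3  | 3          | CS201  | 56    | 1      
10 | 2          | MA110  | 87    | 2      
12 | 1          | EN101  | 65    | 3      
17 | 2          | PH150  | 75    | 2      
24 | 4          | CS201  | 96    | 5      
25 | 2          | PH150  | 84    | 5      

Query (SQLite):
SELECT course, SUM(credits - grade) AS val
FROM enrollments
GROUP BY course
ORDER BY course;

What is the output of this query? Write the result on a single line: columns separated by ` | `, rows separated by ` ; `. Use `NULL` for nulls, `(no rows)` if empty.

CS201 | -146 ; EN101 | -62 ; MA110 | -148 ; PH150 | -211

For each row compute credits - grade.
Group by course; take SUM of the expression per group.
  CS201: ids {3, 24} → SUM(credits - grade)=-146
  EN101: ids {12} → SUM(credits - grade)=-62
  MA110: ids {1, 10} → SUM(credits - grade)=-148
  PH150: ids {2, 17, 25} → SUM(credits - grade)=-211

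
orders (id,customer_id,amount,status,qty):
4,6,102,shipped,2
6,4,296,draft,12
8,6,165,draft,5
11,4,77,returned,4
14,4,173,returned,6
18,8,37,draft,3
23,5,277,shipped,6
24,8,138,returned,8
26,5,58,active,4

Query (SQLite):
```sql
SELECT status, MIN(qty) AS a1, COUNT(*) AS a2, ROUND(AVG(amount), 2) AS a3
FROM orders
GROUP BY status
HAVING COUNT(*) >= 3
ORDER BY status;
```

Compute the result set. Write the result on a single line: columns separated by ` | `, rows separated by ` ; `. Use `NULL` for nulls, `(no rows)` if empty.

draft | 3 | 3 | 166 ; returned | 4 | 3 | 129.33

Group orders by status.
Per group compute: MIN(qty), COUNT(*), ROUND(AVG(amount), 2).
HAVING: drop groups with fewer than 3 rows.
  active: ids {26} → MIN(qty)=4, COUNT(*)=1, ROUND(AVG(amount), 2)=58
  draft: ids {6, 8, 18} → MIN(qty)=3, COUNT(*)=3, ROUND(AVG(amount), 2)=166
  returned: ids {11, 14, 24} → MIN(qty)=4, COUNT(*)=3, ROUND(AVG(amount), 2)=129.33
  shipped: ids {4, 23} → MIN(qty)=2, COUNT(*)=2, ROUND(AVG(amount), 2)=189.5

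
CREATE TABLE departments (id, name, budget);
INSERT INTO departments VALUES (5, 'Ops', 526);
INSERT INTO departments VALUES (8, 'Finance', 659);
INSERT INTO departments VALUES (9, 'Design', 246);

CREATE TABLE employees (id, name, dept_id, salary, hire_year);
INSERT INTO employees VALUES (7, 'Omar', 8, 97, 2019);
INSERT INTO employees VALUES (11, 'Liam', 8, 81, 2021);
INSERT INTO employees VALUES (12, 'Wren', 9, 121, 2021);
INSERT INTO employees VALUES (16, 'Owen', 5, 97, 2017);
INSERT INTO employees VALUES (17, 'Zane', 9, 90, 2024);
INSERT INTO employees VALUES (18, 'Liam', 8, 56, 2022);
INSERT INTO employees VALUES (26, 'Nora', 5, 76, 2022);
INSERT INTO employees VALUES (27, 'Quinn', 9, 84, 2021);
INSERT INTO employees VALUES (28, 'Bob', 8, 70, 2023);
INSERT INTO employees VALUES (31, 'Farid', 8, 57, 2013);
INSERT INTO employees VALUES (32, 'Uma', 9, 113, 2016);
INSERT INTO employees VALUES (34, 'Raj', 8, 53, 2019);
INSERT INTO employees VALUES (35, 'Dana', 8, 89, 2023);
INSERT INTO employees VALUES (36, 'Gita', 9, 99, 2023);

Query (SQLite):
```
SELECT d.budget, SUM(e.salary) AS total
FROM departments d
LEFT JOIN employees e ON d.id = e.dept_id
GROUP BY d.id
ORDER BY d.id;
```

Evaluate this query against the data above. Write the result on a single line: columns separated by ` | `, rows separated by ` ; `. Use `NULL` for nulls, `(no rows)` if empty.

526 | 173 ; 659 | 503 ; 246 | 507

LEFT JOIN keeps every departments row; unmatched ones get NULL for employees columns.
Group by departments.id and compute SUM(e.salary). SUM over an all-NULL group is NULL.
  5: ids {16, 26} → SUM(e.salary)=173
  8: ids {7, 11, 18, 28, 31, 34, 35} → SUM(e.salary)=503
  9: ids {12, 17, 27, 32, 36} → SUM(e.salary)=507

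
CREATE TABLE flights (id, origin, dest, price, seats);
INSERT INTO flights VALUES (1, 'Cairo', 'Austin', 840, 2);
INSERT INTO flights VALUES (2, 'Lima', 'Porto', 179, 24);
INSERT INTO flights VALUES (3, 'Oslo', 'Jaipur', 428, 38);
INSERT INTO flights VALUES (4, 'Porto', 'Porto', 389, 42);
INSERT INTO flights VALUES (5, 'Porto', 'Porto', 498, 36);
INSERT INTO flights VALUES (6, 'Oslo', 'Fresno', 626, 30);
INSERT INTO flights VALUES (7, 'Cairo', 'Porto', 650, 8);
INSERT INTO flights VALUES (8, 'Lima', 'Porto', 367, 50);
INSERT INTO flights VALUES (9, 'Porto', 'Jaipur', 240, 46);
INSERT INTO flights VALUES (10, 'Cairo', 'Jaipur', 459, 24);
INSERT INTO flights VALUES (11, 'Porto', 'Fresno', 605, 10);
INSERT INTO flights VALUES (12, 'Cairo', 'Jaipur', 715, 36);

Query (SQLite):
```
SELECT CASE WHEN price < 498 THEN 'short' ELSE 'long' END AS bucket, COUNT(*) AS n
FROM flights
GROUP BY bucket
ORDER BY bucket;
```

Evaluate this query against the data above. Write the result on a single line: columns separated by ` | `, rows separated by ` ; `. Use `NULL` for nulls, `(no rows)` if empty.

long | 6 ; short | 6

Bucket rows by price < 498 → 'short' else 'long'; count each bucket.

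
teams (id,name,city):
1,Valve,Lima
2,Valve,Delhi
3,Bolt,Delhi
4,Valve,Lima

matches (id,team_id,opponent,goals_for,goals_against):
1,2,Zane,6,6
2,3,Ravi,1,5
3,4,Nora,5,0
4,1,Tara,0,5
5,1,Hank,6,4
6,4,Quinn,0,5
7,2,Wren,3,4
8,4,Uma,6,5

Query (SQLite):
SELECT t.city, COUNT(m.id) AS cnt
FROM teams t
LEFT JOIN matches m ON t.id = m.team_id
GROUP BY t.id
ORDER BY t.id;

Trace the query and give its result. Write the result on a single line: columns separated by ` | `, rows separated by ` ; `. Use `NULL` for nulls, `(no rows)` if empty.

Lima | 2 ; Delhi | 2 ; Delhi | 1 ; Lima | 3

LEFT JOIN keeps every teams row; unmatched ones get NULL for matches columns.
Group by teams.id and compute COUNT(m.id). COUNT(col) of an all-NULL group is 0.
  1: ids {4, 5} → COUNT(m.id)=2
  2: ids {1, 7} → COUNT(m.id)=2
  3: ids {2} → COUNT(m.id)=1
  4: ids {3, 6, 8} → COUNT(m.id)=3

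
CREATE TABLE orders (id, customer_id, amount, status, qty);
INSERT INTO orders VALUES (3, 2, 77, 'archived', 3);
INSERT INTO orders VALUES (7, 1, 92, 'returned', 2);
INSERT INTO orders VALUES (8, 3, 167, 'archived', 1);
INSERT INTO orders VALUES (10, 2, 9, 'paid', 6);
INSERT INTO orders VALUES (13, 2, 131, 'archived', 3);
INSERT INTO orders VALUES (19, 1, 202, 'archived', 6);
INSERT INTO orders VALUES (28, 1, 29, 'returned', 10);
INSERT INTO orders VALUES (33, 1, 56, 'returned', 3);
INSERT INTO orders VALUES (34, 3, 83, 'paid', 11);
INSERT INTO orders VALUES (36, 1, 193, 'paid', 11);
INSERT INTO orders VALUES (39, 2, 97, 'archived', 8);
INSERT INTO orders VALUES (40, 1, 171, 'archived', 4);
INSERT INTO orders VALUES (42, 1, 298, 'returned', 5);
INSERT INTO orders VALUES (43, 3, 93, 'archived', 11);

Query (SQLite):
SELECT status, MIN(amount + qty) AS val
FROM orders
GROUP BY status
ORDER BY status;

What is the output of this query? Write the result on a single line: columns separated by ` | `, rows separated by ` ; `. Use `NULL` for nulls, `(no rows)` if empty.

archived | 80 ; paid | 15 ; returned | 39

For each row compute amount + qty.
Group by status; take MIN of the expression per group.
  archived: ids {3, 8, 13, 19, 39, 40, 43} → MIN(amount + qty)=80
  paid: ids {10, 34, 36} → MIN(amount + qty)=15
  returned: ids {7, 28, 33, 42} → MIN(amount + qty)=39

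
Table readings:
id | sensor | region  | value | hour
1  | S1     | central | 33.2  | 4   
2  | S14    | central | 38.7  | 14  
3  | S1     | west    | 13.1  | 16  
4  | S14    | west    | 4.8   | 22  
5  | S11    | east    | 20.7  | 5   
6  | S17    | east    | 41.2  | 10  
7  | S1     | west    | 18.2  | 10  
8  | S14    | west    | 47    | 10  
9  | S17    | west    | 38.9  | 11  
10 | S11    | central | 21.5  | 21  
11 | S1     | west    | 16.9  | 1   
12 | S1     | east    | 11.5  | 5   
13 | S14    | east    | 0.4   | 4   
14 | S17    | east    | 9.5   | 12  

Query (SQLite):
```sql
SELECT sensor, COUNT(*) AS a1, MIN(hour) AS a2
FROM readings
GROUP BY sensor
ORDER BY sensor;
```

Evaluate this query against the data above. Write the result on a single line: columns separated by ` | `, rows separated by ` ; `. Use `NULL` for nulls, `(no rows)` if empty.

Group readings by sensor.
Per group compute: COUNT(*), MIN(hour).
  S1: ids {1, 3, 7, 11, 12} → COUNT(*)=5, MIN(hour)=1
  S11: ids {5, 10} → COUNT(*)=2, MIN(hour)=5
  S14: ids {2, 4, 8, 13} → COUNT(*)=4, MIN(hour)=4
  S17: ids {6, 9, 14} → COUNT(*)=3, MIN(hour)=10

S1 | 5 | 1 ; S11 | 2 | 5 ; S14 | 4 | 4 ; S17 | 3 | 10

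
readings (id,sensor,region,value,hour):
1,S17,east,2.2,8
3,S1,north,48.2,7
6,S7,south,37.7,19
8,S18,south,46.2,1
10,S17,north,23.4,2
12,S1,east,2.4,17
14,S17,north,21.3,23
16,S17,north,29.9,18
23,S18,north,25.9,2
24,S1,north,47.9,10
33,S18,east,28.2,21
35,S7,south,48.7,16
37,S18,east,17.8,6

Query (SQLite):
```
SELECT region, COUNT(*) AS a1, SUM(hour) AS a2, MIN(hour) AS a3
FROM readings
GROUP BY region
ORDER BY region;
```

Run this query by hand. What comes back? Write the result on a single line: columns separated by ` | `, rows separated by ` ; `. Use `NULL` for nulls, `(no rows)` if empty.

east | 4 | 52 | 6 ; north | 6 | 62 | 2 ; south | 3 | 36 | 1

Group readings by region.
Per group compute: COUNT(*), SUM(hour), MIN(hour).
  east: ids {1, 12, 33, 37} → COUNT(*)=4, SUM(hour)=52, MIN(hour)=6
  north: ids {3, 10, 14, 16, 23, 24} → COUNT(*)=6, SUM(hour)=62, MIN(hour)=2
  south: ids {6, 8, 35} → COUNT(*)=3, SUM(hour)=36, MIN(hour)=1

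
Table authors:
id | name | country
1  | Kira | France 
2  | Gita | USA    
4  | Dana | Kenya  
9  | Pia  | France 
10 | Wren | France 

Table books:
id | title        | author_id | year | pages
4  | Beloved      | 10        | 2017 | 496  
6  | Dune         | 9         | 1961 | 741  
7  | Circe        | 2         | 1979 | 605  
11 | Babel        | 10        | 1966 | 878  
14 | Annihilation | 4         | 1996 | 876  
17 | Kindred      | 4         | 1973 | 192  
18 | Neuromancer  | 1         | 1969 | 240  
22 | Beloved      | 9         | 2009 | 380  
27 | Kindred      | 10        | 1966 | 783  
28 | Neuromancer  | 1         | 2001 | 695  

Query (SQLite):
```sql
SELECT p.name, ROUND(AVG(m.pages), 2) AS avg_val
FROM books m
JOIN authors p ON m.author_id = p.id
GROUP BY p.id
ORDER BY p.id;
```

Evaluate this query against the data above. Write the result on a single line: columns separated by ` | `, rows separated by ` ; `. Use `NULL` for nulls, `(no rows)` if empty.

Kira | 467.5 ; Gita | 605 ; Dana | 534 ; Pia | 560.5 ; Wren | 719

Join each books row to its authors via author_id.
Group joined rows by authors.id; compute ROUND(AVG(m.pages), 2) per group.
  1: ids {18, 28} → ROUND(AVG(m.pages), 2)=467.5
  2: ids {7} → ROUND(AVG(m.pages), 2)=605
  4: ids {14, 17} → ROUND(AVG(m.pages), 2)=534
  9: ids {6, 22} → ROUND(AVG(m.pages), 2)=560.5
  10: ids {4, 11, 27} → ROUND(AVG(m.pages), 2)=719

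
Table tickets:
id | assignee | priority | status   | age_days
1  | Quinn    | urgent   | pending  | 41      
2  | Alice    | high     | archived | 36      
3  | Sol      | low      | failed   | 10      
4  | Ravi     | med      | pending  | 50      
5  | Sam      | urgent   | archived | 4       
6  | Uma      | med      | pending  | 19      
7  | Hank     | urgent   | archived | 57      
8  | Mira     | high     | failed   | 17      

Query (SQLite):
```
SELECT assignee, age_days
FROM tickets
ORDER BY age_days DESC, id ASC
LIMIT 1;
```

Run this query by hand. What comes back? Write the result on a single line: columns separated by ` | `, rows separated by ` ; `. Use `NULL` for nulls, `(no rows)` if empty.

Sort by age_days desc, tiebreak id asc: (57, id=7), (50, id=4), (41, id=1), (36, id=2) …. Take first 1.

Hank | 57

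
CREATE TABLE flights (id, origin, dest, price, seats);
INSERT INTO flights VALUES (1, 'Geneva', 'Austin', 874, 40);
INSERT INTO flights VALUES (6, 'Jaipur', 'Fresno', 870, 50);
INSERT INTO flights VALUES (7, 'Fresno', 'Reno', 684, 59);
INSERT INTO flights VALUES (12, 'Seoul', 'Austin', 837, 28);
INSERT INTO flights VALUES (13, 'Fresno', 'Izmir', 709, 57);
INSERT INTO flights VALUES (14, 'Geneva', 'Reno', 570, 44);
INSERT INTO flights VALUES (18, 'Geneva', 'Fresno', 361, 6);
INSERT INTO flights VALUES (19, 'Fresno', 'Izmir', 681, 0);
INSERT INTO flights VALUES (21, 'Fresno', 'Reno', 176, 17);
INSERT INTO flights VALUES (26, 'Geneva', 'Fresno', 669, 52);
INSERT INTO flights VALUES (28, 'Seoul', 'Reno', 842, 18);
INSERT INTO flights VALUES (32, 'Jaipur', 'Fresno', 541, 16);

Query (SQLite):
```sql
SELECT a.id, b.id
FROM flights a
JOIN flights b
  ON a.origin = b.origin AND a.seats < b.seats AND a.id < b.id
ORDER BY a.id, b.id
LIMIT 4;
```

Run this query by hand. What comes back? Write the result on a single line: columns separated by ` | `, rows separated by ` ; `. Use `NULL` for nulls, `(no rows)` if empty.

Pairs (a,b) with same origin, a.seats < b.seats, a.id < b.id.
origin groups: Fresno:{7,13,19,21} Geneva:{1,14,18,26} Jaipur:{6,32} Seoul:{12,28}
Ordered by (a.id, b.id); first 4.

1 | 14 ; 1 | 26 ; 14 | 26 ; 18 | 26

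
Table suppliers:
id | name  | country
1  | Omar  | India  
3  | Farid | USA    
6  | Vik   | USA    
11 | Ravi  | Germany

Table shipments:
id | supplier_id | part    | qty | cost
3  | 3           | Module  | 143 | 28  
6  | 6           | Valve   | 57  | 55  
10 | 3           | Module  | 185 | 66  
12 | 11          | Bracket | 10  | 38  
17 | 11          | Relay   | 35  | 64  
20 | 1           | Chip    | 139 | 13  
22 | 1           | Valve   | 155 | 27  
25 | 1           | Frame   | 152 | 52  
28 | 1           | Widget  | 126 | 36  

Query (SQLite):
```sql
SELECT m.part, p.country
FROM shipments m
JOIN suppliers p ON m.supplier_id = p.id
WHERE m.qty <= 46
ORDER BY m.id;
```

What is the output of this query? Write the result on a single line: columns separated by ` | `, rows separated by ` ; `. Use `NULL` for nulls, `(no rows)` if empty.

Bracket | Germany ; Relay | Germany

Each shipments row matches the suppliers row where supplier_id = suppliers.id.
Then keep rows with m.qty <= 46.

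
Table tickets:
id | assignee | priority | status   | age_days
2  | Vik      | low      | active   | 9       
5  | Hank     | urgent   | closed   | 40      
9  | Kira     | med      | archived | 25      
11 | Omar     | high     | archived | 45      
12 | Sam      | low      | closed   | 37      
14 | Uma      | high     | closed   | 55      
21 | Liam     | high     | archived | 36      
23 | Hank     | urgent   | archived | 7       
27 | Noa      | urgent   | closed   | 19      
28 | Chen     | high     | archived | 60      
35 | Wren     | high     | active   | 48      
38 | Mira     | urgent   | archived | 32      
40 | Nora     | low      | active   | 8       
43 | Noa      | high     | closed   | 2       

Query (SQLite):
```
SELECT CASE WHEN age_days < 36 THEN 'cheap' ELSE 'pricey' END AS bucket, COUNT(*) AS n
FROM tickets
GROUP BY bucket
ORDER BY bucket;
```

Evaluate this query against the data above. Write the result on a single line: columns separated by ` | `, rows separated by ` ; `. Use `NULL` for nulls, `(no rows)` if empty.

Bucket rows by age_days < 36 → 'cheap' else 'pricey'; count each bucket.

cheap | 7 ; pricey | 7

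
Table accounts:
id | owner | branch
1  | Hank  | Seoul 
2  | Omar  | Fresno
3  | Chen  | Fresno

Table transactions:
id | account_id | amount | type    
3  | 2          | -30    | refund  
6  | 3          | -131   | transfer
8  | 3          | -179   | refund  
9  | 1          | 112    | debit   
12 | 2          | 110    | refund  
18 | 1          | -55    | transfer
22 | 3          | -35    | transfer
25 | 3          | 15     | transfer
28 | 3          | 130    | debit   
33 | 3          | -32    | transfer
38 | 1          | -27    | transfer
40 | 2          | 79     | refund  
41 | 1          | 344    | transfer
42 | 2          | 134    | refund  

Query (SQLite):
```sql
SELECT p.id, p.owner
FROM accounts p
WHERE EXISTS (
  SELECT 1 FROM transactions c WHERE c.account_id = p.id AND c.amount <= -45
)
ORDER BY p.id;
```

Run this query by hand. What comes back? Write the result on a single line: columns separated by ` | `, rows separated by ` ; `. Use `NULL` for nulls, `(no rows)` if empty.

For each accounts row, check whether any transactions with matching account_id has amount <= -45.
Keep rows where that is true.

1 | Hank ; 3 | Chen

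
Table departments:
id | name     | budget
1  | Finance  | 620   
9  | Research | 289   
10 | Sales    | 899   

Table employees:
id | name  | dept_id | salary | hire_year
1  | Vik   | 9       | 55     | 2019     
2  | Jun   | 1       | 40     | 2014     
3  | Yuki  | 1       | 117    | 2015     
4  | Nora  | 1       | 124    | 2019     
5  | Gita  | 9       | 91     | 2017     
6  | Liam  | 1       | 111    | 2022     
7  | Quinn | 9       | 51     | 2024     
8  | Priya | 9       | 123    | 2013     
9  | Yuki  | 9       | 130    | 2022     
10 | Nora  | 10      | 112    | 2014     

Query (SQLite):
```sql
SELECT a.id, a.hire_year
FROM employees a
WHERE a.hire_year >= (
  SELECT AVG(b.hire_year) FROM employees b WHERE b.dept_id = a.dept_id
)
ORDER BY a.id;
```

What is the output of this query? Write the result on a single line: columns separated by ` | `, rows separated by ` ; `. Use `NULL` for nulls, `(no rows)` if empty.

For each employees row a, compute AVG(hire_year) over rows sharing a.dept_id.
Keep row a if a.hire_year >= that per-group AVG.
  dept_id=1: AVG(hire_year) = 2017.5
  dept_id=9: AVG(hire_year) = 2019.0
  dept_id=10: AVG(hire_year) = 2014.0

1 | 2019 ; 4 | 2019 ; 6 | 2022 ; 7 | 2024 ; 9 | 2022 ; 10 | 2014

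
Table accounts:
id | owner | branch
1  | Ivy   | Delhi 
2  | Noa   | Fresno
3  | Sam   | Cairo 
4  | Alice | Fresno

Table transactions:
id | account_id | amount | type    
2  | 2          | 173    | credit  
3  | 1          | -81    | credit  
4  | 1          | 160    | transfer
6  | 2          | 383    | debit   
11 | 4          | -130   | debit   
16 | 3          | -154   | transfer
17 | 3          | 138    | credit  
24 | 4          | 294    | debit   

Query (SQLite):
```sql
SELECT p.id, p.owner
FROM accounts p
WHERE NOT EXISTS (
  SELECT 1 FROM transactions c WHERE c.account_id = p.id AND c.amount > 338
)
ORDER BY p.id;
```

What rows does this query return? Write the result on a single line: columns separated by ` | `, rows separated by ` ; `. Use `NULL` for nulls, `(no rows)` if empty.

For each accounts row, check whether any transactions with matching account_id has amount > 338.
Keep rows where that is false.

1 | Ivy ; 3 | Sam ; 4 | Alice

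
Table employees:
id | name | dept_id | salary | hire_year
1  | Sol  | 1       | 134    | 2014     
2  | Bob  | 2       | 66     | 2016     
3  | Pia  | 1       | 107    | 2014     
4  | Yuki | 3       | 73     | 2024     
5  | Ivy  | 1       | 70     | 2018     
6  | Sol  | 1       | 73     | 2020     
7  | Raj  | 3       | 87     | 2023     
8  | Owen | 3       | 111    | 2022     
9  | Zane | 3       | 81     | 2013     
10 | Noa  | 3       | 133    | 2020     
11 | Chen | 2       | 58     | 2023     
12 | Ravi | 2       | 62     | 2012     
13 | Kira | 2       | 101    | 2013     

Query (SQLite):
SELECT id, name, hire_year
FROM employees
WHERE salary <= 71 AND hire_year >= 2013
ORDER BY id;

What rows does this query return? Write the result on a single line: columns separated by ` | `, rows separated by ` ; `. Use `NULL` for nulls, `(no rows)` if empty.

2 | Bob | 2016 ; 5 | Ivy | 2018 ; 11 | Chen | 2023

salary <= 71: ids {2, 5, 11, 12}
hire_year >= 2013: ids {1, 2, 3, 4, 5, 6, 7, 8, 9, 10, 11, 13}
Combine with AND.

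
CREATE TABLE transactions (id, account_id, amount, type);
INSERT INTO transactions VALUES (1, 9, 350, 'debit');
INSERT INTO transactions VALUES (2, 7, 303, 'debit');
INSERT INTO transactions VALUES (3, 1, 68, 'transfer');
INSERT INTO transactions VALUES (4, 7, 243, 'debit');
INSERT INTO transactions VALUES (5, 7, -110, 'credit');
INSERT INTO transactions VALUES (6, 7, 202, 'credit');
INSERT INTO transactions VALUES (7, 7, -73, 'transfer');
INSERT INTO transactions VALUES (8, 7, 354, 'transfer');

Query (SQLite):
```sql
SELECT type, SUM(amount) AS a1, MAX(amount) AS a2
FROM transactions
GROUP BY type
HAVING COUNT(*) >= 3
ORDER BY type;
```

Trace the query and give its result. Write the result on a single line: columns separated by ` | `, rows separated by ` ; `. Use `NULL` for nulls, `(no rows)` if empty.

debit | 896 | 350 ; transfer | 349 | 354

Group transactions by type.
Per group compute: SUM(amount), MAX(amount).
HAVING: drop groups with fewer than 3 rows.
  credit: ids {5, 6} → SUM(amount)=92, MAX(amount)=202
  debit: ids {1, 2, 4} → SUM(amount)=896, MAX(amount)=350
  transfer: ids {3, 7, 8} → SUM(amount)=349, MAX(amount)=354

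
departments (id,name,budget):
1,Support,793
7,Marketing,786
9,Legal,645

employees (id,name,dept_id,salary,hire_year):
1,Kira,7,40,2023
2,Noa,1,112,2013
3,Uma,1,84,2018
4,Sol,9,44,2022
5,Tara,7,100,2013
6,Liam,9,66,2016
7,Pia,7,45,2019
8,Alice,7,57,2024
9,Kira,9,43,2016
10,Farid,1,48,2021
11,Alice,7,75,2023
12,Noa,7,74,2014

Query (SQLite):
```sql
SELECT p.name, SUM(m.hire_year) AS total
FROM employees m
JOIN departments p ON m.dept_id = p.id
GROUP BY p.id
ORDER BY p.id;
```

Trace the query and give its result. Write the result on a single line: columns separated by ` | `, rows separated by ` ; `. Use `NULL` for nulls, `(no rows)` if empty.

Join each employees row to its departments via dept_id.
Group joined rows by departments.id; compute SUM(m.hire_year) per group.
  1: ids {2, 3, 10} → SUM(m.hire_year)=6052
  7: ids {1, 5, 7, 8, 11, 12} → SUM(m.hire_year)=12116
  9: ids {4, 6, 9} → SUM(m.hire_year)=6054

Support | 6052 ; Marketing | 12116 ; Legal | 6054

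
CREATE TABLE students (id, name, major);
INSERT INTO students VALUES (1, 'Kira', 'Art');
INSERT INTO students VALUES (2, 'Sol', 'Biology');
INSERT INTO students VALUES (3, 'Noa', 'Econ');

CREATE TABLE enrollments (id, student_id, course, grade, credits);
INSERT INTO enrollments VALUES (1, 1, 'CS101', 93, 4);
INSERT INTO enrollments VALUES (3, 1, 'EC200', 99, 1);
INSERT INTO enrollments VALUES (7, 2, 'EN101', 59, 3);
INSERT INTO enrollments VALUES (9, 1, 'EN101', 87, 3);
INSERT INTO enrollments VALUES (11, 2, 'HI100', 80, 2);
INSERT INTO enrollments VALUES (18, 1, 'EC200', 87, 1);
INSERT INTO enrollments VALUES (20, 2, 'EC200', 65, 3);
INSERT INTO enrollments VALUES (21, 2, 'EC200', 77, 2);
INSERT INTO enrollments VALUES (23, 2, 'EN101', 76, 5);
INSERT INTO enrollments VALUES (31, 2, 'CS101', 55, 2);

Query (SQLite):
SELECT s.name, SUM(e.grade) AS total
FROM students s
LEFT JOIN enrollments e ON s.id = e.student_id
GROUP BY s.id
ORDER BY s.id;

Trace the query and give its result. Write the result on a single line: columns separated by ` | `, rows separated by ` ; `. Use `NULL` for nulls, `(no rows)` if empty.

Kira | 366 ; Sol | 412 ; Noa | NULL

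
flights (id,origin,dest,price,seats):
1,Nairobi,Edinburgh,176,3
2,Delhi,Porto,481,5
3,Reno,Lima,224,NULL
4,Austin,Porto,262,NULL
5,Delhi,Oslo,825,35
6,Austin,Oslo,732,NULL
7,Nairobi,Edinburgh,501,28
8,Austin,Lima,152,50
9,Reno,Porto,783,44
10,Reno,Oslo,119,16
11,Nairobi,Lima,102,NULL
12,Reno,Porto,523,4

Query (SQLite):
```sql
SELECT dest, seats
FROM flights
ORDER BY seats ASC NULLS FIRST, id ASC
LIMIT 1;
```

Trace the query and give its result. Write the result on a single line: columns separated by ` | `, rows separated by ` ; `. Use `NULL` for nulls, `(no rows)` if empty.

Sort by seats asc, tiebreak id asc: (NULL, id=3), (NULL, id=4), (NULL, id=6), (NULL, id=11) …. Take first 1.
NULLS FIRST: NULL seats rows go before all non-NULL rows (among themselves ordered by id asc).

Lima | NULL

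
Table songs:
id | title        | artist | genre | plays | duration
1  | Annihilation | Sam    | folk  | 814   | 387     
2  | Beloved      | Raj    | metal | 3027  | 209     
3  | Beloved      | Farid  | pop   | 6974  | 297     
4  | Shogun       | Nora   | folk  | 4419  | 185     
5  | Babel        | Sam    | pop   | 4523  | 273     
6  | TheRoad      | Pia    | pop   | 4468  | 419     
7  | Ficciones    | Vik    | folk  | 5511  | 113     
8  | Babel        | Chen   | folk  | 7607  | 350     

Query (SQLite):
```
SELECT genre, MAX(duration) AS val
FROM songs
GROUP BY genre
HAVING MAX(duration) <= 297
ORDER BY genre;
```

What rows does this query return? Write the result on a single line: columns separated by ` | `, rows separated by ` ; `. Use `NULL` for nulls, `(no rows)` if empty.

Partition songs by genre; compute MAX(duration) within each group.
HAVING: keep groups where MAX(duration) <= 297.
  folk: ids {1, 4, 7, 8} → MAX(duration)=387
  metal: ids {2} → MAX(duration)=209
  pop: ids {3, 5, 6} → MAX(duration)=419

metal | 209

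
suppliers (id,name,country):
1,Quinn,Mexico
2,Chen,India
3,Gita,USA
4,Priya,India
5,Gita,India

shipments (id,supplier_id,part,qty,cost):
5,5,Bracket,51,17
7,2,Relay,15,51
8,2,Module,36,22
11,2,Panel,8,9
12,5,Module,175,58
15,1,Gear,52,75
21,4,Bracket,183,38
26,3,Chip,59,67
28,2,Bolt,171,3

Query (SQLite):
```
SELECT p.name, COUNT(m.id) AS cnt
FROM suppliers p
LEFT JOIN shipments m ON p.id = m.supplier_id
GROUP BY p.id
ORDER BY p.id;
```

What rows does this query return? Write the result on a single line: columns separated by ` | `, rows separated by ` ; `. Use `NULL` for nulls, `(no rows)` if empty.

Quinn | 1 ; Chen | 4 ; Gita | 1 ; Priya | 1 ; Gita | 2

LEFT JOIN keeps every suppliers row; unmatched ones get NULL for shipments columns.
Group by suppliers.id and compute COUNT(m.id). COUNT(col) of an all-NULL group is 0.
  1: ids {15} → COUNT(m.id)=1
  2: ids {7, 8, 11, 28} → COUNT(m.id)=4
  3: ids {26} → COUNT(m.id)=1
  4: ids {21} → COUNT(m.id)=1
  5: ids {5, 12} → COUNT(m.id)=2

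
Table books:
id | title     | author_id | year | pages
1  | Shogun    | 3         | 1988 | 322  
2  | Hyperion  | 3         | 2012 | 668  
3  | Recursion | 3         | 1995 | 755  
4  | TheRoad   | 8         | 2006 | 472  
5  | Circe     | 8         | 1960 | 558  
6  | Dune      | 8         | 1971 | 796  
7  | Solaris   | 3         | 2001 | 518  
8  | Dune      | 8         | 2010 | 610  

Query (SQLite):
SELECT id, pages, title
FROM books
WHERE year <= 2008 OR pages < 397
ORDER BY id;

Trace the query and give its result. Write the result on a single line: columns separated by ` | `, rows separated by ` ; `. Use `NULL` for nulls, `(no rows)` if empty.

1 | 322 | Shogun ; 3 | 755 | Recursion ; 4 | 472 | TheRoad ; 5 | 558 | Circe ; 6 | 796 | Dune ; 7 | 518 | Solaris

year <= 2008: ids {1, 3, 4, 5, 6, 7}
pages < 397: ids {1}
Combine with OR.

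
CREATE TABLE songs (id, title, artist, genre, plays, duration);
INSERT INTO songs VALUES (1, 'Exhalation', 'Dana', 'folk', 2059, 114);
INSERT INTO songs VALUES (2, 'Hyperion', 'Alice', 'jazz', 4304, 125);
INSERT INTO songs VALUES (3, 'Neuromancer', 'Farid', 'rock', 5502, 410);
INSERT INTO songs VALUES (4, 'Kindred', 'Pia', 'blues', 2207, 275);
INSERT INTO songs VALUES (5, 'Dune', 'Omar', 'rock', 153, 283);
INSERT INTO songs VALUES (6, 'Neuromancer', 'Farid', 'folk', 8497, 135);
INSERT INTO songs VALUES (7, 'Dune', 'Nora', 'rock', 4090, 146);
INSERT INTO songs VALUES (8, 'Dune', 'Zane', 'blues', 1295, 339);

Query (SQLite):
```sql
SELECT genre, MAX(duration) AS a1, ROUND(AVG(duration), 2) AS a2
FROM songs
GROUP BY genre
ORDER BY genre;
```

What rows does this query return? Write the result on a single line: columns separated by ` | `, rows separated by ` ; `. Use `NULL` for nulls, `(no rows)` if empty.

Group songs by genre.
Per group compute: MAX(duration), ROUND(AVG(duration), 2).
  blues: ids {4, 8} → MAX(duration)=339, ROUND(AVG(duration), 2)=307
  folk: ids {1, 6} → MAX(duration)=135, ROUND(AVG(duration), 2)=124.5
  jazz: ids {2} → MAX(duration)=125, ROUND(AVG(duration), 2)=125
  rock: ids {3, 5, 7} → MAX(duration)=410, ROUND(AVG(duration), 2)=279.67

blues | 339 | 307 ; folk | 135 | 124.5 ; jazz | 125 | 125 ; rock | 410 | 279.67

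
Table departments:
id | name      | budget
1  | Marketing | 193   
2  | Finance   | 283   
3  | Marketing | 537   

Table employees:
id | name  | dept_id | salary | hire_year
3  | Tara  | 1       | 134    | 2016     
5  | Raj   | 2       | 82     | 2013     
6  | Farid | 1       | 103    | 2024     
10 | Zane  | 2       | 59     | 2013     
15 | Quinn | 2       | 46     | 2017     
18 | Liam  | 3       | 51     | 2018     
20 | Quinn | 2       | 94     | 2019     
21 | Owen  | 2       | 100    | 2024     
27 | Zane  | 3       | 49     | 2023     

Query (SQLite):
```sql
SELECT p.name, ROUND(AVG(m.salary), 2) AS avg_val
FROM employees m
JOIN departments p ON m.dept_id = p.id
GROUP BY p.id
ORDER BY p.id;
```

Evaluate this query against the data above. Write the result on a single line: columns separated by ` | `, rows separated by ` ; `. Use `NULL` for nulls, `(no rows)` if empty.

Join each employees row to its departments via dept_id.
Group joined rows by departments.id; compute ROUND(AVG(m.salary), 2) per group.
  1: ids {3, 6} → ROUND(AVG(m.salary), 2)=118.5
  2: ids {5, 10, 15, 20, 21} → ROUND(AVG(m.salary), 2)=76.2
  3: ids {18, 27} → ROUND(AVG(m.salary), 2)=50

Marketing | 118.5 ; Finance | 76.2 ; Marketing | 50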